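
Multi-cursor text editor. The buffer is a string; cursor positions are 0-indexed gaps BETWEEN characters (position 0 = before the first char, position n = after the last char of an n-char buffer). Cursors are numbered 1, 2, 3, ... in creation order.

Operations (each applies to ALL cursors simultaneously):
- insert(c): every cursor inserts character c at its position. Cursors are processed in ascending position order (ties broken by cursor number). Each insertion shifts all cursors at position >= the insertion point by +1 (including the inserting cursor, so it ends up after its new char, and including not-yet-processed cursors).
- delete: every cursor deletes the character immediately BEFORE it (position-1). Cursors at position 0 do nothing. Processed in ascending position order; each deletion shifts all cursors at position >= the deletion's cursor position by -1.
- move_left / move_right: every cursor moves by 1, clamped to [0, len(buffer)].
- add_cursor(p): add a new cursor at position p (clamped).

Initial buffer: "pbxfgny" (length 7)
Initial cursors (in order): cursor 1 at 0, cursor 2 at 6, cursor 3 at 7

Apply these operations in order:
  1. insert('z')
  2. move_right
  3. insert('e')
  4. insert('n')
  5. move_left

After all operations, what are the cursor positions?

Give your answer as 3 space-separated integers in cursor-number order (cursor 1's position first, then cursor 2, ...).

Answer: 3 12 15

Derivation:
After op 1 (insert('z')): buffer="zpbxfgnzyz" (len 10), cursors c1@1 c2@8 c3@10, authorship 1......2.3
After op 2 (move_right): buffer="zpbxfgnzyz" (len 10), cursors c1@2 c2@9 c3@10, authorship 1......2.3
After op 3 (insert('e')): buffer="zpebxfgnzyeze" (len 13), cursors c1@3 c2@11 c3@13, authorship 1.1.....2.233
After op 4 (insert('n')): buffer="zpenbxfgnzyenzen" (len 16), cursors c1@4 c2@13 c3@16, authorship 1.11.....2.22333
After op 5 (move_left): buffer="zpenbxfgnzyenzen" (len 16), cursors c1@3 c2@12 c3@15, authorship 1.11.....2.22333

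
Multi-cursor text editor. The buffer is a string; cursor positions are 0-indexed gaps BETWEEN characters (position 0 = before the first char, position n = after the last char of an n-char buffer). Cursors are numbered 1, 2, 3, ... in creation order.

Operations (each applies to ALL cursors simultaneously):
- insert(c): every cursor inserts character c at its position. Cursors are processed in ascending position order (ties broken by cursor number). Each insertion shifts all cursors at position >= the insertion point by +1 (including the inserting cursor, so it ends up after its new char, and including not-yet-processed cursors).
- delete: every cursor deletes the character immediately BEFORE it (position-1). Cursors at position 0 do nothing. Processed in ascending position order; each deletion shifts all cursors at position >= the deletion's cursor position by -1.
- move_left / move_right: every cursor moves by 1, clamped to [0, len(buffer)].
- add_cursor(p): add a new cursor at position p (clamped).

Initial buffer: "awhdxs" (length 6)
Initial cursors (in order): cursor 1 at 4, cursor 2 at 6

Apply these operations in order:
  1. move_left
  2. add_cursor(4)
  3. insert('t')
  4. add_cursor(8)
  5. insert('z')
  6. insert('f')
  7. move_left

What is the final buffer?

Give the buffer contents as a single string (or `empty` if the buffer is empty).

Answer: awhtzfdtzfxtzzffs

Derivation:
After op 1 (move_left): buffer="awhdxs" (len 6), cursors c1@3 c2@5, authorship ......
After op 2 (add_cursor(4)): buffer="awhdxs" (len 6), cursors c1@3 c3@4 c2@5, authorship ......
After op 3 (insert('t')): buffer="awhtdtxts" (len 9), cursors c1@4 c3@6 c2@8, authorship ...1.3.2.
After op 4 (add_cursor(8)): buffer="awhtdtxts" (len 9), cursors c1@4 c3@6 c2@8 c4@8, authorship ...1.3.2.
After op 5 (insert('z')): buffer="awhtzdtzxtzzs" (len 13), cursors c1@5 c3@8 c2@12 c4@12, authorship ...11.33.224.
After op 6 (insert('f')): buffer="awhtzfdtzfxtzzffs" (len 17), cursors c1@6 c3@10 c2@16 c4@16, authorship ...111.333.22424.
After op 7 (move_left): buffer="awhtzfdtzfxtzzffs" (len 17), cursors c1@5 c3@9 c2@15 c4@15, authorship ...111.333.22424.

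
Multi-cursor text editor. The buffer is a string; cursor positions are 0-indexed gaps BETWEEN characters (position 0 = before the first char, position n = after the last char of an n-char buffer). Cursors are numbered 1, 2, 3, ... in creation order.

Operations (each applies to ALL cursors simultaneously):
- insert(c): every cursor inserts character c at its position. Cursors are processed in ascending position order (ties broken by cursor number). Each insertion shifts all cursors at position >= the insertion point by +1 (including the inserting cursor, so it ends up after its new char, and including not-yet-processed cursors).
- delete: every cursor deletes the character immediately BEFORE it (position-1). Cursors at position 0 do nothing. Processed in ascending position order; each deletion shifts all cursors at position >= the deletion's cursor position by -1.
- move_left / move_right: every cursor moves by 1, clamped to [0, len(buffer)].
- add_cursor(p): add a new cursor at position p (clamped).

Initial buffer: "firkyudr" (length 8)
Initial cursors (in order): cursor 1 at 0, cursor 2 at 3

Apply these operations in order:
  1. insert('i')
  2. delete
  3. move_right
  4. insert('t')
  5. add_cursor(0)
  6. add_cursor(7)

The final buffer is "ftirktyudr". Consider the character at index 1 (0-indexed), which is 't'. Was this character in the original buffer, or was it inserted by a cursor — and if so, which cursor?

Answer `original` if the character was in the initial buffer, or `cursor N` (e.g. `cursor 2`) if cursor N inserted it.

After op 1 (insert('i')): buffer="ifirikyudr" (len 10), cursors c1@1 c2@5, authorship 1...2.....
After op 2 (delete): buffer="firkyudr" (len 8), cursors c1@0 c2@3, authorship ........
After op 3 (move_right): buffer="firkyudr" (len 8), cursors c1@1 c2@4, authorship ........
After op 4 (insert('t')): buffer="ftirktyudr" (len 10), cursors c1@2 c2@6, authorship .1...2....
After op 5 (add_cursor(0)): buffer="ftirktyudr" (len 10), cursors c3@0 c1@2 c2@6, authorship .1...2....
After op 6 (add_cursor(7)): buffer="ftirktyudr" (len 10), cursors c3@0 c1@2 c2@6 c4@7, authorship .1...2....
Authorship (.=original, N=cursor N): . 1 . . . 2 . . . .
Index 1: author = 1

Answer: cursor 1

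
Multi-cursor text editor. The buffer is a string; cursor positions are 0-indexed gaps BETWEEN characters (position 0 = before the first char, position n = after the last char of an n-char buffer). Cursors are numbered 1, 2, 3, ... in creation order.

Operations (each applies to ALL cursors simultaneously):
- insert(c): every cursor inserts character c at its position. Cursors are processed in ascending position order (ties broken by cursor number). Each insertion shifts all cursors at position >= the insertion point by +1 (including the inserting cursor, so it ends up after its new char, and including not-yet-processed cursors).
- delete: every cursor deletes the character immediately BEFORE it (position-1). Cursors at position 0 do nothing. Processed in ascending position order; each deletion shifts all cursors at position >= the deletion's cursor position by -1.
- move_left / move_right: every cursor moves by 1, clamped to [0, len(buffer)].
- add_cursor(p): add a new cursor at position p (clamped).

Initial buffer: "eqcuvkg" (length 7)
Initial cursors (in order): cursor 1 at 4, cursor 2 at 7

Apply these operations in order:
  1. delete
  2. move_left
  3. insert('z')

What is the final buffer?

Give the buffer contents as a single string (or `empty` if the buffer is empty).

After op 1 (delete): buffer="eqcvk" (len 5), cursors c1@3 c2@5, authorship .....
After op 2 (move_left): buffer="eqcvk" (len 5), cursors c1@2 c2@4, authorship .....
After op 3 (insert('z')): buffer="eqzcvzk" (len 7), cursors c1@3 c2@6, authorship ..1..2.

Answer: eqzcvzk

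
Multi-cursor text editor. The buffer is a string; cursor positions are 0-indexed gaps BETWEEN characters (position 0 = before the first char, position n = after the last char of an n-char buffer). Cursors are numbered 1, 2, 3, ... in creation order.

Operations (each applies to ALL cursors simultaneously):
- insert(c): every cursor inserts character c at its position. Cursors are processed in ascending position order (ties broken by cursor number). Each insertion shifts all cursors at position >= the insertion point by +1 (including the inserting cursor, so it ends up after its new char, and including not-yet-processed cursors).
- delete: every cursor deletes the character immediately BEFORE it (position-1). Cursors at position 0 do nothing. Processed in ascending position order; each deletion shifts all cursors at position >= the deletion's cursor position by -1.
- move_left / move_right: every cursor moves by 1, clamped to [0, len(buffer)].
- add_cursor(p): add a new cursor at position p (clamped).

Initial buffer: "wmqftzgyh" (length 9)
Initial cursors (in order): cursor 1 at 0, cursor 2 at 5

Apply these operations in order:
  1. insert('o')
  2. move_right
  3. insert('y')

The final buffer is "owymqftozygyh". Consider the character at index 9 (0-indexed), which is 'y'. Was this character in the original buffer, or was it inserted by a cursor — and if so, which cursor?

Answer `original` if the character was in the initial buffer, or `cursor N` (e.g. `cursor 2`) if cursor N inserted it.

Answer: cursor 2

Derivation:
After op 1 (insert('o')): buffer="owmqftozgyh" (len 11), cursors c1@1 c2@7, authorship 1.....2....
After op 2 (move_right): buffer="owmqftozgyh" (len 11), cursors c1@2 c2@8, authorship 1.....2....
After op 3 (insert('y')): buffer="owymqftozygyh" (len 13), cursors c1@3 c2@10, authorship 1.1....2.2...
Authorship (.=original, N=cursor N): 1 . 1 . . . . 2 . 2 . . .
Index 9: author = 2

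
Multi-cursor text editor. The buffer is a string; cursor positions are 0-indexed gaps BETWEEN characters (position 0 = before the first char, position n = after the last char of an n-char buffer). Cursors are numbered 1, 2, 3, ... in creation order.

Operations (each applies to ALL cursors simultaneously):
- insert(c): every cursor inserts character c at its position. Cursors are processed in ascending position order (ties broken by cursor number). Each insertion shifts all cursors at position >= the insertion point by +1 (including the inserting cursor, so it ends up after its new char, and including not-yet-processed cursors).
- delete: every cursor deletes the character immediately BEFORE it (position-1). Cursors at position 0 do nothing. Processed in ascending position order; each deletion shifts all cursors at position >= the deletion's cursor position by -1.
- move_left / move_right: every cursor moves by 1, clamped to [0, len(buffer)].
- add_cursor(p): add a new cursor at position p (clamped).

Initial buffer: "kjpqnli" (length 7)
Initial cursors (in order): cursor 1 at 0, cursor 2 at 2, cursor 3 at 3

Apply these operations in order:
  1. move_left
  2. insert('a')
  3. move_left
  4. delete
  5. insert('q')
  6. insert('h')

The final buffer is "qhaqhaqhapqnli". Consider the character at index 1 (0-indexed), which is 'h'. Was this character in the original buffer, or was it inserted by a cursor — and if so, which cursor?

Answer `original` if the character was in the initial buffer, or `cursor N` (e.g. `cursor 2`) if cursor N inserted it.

Answer: cursor 1

Derivation:
After op 1 (move_left): buffer="kjpqnli" (len 7), cursors c1@0 c2@1 c3@2, authorship .......
After op 2 (insert('a')): buffer="akajapqnli" (len 10), cursors c1@1 c2@3 c3@5, authorship 1.2.3.....
After op 3 (move_left): buffer="akajapqnli" (len 10), cursors c1@0 c2@2 c3@4, authorship 1.2.3.....
After op 4 (delete): buffer="aaapqnli" (len 8), cursors c1@0 c2@1 c3@2, authorship 123.....
After op 5 (insert('q')): buffer="qaqaqapqnli" (len 11), cursors c1@1 c2@3 c3@5, authorship 112233.....
After op 6 (insert('h')): buffer="qhaqhaqhapqnli" (len 14), cursors c1@2 c2@5 c3@8, authorship 111222333.....
Authorship (.=original, N=cursor N): 1 1 1 2 2 2 3 3 3 . . . . .
Index 1: author = 1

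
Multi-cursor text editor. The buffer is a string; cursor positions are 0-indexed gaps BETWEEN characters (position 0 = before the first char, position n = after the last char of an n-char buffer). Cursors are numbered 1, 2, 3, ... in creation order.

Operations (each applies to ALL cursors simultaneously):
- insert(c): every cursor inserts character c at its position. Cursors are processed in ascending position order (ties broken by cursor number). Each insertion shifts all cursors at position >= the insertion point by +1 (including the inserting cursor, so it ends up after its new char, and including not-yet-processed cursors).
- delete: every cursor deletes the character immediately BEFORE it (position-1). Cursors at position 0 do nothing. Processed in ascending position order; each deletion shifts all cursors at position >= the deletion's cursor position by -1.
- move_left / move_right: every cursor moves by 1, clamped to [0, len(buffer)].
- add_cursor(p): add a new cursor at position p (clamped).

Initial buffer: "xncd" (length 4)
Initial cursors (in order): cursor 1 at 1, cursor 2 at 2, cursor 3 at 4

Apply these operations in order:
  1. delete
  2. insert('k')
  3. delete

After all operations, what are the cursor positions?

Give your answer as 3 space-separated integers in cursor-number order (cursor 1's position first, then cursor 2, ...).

Answer: 0 0 1

Derivation:
After op 1 (delete): buffer="c" (len 1), cursors c1@0 c2@0 c3@1, authorship .
After op 2 (insert('k')): buffer="kkck" (len 4), cursors c1@2 c2@2 c3@4, authorship 12.3
After op 3 (delete): buffer="c" (len 1), cursors c1@0 c2@0 c3@1, authorship .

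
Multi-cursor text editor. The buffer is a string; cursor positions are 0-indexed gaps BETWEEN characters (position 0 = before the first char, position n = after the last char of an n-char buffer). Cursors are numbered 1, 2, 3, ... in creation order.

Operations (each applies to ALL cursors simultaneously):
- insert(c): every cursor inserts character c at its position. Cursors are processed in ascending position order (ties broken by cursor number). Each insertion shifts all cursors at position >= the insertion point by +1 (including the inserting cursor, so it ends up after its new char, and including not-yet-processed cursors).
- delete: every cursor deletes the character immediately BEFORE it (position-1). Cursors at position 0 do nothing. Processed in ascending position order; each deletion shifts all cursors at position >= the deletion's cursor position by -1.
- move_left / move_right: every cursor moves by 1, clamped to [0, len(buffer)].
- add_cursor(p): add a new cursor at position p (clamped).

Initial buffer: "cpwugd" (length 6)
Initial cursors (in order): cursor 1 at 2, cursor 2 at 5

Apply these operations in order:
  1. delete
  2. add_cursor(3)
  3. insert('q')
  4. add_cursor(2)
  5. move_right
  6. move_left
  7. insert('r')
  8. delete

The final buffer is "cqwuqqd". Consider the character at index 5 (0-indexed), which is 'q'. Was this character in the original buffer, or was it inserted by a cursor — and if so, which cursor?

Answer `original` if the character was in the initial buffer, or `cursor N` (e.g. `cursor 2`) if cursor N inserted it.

After op 1 (delete): buffer="cwud" (len 4), cursors c1@1 c2@3, authorship ....
After op 2 (add_cursor(3)): buffer="cwud" (len 4), cursors c1@1 c2@3 c3@3, authorship ....
After op 3 (insert('q')): buffer="cqwuqqd" (len 7), cursors c1@2 c2@6 c3@6, authorship .1..23.
After op 4 (add_cursor(2)): buffer="cqwuqqd" (len 7), cursors c1@2 c4@2 c2@6 c3@6, authorship .1..23.
After op 5 (move_right): buffer="cqwuqqd" (len 7), cursors c1@3 c4@3 c2@7 c3@7, authorship .1..23.
After op 6 (move_left): buffer="cqwuqqd" (len 7), cursors c1@2 c4@2 c2@6 c3@6, authorship .1..23.
After op 7 (insert('r')): buffer="cqrrwuqqrrd" (len 11), cursors c1@4 c4@4 c2@10 c3@10, authorship .114..2323.
After op 8 (delete): buffer="cqwuqqd" (len 7), cursors c1@2 c4@2 c2@6 c3@6, authorship .1..23.
Authorship (.=original, N=cursor N): . 1 . . 2 3 .
Index 5: author = 3

Answer: cursor 3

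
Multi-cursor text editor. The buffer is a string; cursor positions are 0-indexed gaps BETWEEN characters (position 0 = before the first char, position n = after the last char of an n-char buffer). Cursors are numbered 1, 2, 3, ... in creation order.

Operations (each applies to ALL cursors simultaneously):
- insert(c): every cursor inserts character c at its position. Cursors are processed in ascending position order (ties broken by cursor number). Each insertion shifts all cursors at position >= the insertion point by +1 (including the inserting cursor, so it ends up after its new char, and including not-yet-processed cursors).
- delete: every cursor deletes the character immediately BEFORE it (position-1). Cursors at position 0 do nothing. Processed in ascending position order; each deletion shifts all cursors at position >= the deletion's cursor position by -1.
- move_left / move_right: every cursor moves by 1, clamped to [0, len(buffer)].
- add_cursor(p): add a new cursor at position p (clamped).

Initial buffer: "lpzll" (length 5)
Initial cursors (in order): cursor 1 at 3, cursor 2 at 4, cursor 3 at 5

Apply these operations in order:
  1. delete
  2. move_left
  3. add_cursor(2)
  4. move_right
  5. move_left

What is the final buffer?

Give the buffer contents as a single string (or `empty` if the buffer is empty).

After op 1 (delete): buffer="lp" (len 2), cursors c1@2 c2@2 c3@2, authorship ..
After op 2 (move_left): buffer="lp" (len 2), cursors c1@1 c2@1 c3@1, authorship ..
After op 3 (add_cursor(2)): buffer="lp" (len 2), cursors c1@1 c2@1 c3@1 c4@2, authorship ..
After op 4 (move_right): buffer="lp" (len 2), cursors c1@2 c2@2 c3@2 c4@2, authorship ..
After op 5 (move_left): buffer="lp" (len 2), cursors c1@1 c2@1 c3@1 c4@1, authorship ..

Answer: lp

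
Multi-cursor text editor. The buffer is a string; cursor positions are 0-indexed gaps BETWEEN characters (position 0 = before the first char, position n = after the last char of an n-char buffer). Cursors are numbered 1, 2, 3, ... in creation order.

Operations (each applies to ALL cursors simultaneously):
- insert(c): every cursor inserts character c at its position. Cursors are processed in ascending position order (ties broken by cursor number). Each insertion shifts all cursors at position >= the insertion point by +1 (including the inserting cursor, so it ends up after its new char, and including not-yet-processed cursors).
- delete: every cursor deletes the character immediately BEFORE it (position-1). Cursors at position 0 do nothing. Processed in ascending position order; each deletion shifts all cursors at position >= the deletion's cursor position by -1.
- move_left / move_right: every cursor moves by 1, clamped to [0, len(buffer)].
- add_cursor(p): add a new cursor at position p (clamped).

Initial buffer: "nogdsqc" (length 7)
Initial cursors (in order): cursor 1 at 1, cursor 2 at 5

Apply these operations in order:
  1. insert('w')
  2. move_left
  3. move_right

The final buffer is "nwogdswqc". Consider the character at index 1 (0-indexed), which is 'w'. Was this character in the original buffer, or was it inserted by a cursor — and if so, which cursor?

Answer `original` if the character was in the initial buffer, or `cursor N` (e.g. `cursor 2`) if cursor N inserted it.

Answer: cursor 1

Derivation:
After op 1 (insert('w')): buffer="nwogdswqc" (len 9), cursors c1@2 c2@7, authorship .1....2..
After op 2 (move_left): buffer="nwogdswqc" (len 9), cursors c1@1 c2@6, authorship .1....2..
After op 3 (move_right): buffer="nwogdswqc" (len 9), cursors c1@2 c2@7, authorship .1....2..
Authorship (.=original, N=cursor N): . 1 . . . . 2 . .
Index 1: author = 1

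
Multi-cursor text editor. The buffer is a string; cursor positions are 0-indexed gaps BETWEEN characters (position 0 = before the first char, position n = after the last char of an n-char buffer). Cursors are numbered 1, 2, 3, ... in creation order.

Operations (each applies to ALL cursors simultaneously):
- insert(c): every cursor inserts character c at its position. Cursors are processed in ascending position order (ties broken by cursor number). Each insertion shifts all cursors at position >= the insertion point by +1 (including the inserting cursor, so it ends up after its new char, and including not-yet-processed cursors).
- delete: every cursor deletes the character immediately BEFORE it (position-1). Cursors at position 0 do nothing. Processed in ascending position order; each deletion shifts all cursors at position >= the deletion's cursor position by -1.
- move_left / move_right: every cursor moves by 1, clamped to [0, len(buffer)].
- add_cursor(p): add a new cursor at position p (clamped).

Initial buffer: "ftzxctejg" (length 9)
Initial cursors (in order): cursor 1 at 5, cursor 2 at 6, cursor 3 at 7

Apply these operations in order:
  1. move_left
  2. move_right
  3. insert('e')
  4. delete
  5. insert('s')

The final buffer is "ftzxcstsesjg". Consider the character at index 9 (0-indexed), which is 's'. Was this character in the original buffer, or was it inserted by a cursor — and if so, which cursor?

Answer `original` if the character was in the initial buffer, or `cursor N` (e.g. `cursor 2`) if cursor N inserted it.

After op 1 (move_left): buffer="ftzxctejg" (len 9), cursors c1@4 c2@5 c3@6, authorship .........
After op 2 (move_right): buffer="ftzxctejg" (len 9), cursors c1@5 c2@6 c3@7, authorship .........
After op 3 (insert('e')): buffer="ftzxceteeejg" (len 12), cursors c1@6 c2@8 c3@10, authorship .....1.2.3..
After op 4 (delete): buffer="ftzxctejg" (len 9), cursors c1@5 c2@6 c3@7, authorship .........
After op 5 (insert('s')): buffer="ftzxcstsesjg" (len 12), cursors c1@6 c2@8 c3@10, authorship .....1.2.3..
Authorship (.=original, N=cursor N): . . . . . 1 . 2 . 3 . .
Index 9: author = 3

Answer: cursor 3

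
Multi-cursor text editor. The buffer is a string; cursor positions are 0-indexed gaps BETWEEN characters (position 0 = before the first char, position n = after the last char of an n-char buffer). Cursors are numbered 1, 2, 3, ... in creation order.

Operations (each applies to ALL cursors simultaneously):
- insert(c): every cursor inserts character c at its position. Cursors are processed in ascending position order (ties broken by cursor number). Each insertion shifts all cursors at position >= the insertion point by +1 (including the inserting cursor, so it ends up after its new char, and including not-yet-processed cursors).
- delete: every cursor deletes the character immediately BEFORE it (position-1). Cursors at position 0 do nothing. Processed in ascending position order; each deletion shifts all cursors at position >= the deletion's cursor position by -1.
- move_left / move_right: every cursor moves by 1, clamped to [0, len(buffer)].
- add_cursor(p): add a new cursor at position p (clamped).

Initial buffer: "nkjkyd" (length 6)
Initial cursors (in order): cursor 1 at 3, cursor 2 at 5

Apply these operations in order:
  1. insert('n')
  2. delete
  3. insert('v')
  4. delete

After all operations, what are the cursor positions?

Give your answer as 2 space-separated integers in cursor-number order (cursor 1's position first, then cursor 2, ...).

Answer: 3 5

Derivation:
After op 1 (insert('n')): buffer="nkjnkynd" (len 8), cursors c1@4 c2@7, authorship ...1..2.
After op 2 (delete): buffer="nkjkyd" (len 6), cursors c1@3 c2@5, authorship ......
After op 3 (insert('v')): buffer="nkjvkyvd" (len 8), cursors c1@4 c2@7, authorship ...1..2.
After op 4 (delete): buffer="nkjkyd" (len 6), cursors c1@3 c2@5, authorship ......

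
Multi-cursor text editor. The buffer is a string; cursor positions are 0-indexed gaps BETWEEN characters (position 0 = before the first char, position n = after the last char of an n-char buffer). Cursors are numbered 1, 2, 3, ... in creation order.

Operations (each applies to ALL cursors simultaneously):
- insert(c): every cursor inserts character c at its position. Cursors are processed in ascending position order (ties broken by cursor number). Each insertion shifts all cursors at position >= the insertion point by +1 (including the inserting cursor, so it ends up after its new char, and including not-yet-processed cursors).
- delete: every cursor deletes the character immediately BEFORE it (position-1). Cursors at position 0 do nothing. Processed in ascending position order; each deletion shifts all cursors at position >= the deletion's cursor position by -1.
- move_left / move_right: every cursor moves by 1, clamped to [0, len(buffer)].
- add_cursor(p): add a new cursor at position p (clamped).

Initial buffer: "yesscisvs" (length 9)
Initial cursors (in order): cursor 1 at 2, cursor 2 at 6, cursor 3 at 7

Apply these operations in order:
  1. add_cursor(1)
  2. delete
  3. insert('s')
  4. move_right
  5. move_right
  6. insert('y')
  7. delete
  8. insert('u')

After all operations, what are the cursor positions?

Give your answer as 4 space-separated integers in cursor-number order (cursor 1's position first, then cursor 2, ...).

After op 1 (add_cursor(1)): buffer="yesscisvs" (len 9), cursors c4@1 c1@2 c2@6 c3@7, authorship .........
After op 2 (delete): buffer="sscvs" (len 5), cursors c1@0 c4@0 c2@3 c3@3, authorship .....
After op 3 (insert('s')): buffer="sssscssvs" (len 9), cursors c1@2 c4@2 c2@7 c3@7, authorship 14...23..
After op 4 (move_right): buffer="sssscssvs" (len 9), cursors c1@3 c4@3 c2@8 c3@8, authorship 14...23..
After op 5 (move_right): buffer="sssscssvs" (len 9), cursors c1@4 c4@4 c2@9 c3@9, authorship 14...23..
After op 6 (insert('y')): buffer="ssssyycssvsyy" (len 13), cursors c1@6 c4@6 c2@13 c3@13, authorship 14..14.23..23
After op 7 (delete): buffer="sssscssvs" (len 9), cursors c1@4 c4@4 c2@9 c3@9, authorship 14...23..
After op 8 (insert('u')): buffer="ssssuucssvsuu" (len 13), cursors c1@6 c4@6 c2@13 c3@13, authorship 14..14.23..23

Answer: 6 13 13 6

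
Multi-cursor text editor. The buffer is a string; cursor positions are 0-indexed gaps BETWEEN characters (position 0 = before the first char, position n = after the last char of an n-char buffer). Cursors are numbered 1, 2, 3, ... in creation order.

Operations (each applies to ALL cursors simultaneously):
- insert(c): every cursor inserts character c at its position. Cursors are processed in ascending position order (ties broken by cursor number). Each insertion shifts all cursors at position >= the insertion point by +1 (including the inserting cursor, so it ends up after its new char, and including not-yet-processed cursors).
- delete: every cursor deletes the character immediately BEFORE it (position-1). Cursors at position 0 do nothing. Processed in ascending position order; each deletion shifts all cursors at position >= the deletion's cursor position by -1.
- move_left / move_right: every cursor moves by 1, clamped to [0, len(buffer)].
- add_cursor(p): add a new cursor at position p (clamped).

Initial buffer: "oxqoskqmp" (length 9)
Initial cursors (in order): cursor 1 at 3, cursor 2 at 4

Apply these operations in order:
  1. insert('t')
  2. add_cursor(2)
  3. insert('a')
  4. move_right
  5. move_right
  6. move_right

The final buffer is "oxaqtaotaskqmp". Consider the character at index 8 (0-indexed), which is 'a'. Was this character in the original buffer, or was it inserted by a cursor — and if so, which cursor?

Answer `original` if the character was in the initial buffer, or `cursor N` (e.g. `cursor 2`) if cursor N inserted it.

Answer: cursor 2

Derivation:
After op 1 (insert('t')): buffer="oxqtotskqmp" (len 11), cursors c1@4 c2@6, authorship ...1.2.....
After op 2 (add_cursor(2)): buffer="oxqtotskqmp" (len 11), cursors c3@2 c1@4 c2@6, authorship ...1.2.....
After op 3 (insert('a')): buffer="oxaqtaotaskqmp" (len 14), cursors c3@3 c1@6 c2@9, authorship ..3.11.22.....
After op 4 (move_right): buffer="oxaqtaotaskqmp" (len 14), cursors c3@4 c1@7 c2@10, authorship ..3.11.22.....
After op 5 (move_right): buffer="oxaqtaotaskqmp" (len 14), cursors c3@5 c1@8 c2@11, authorship ..3.11.22.....
After op 6 (move_right): buffer="oxaqtaotaskqmp" (len 14), cursors c3@6 c1@9 c2@12, authorship ..3.11.22.....
Authorship (.=original, N=cursor N): . . 3 . 1 1 . 2 2 . . . . .
Index 8: author = 2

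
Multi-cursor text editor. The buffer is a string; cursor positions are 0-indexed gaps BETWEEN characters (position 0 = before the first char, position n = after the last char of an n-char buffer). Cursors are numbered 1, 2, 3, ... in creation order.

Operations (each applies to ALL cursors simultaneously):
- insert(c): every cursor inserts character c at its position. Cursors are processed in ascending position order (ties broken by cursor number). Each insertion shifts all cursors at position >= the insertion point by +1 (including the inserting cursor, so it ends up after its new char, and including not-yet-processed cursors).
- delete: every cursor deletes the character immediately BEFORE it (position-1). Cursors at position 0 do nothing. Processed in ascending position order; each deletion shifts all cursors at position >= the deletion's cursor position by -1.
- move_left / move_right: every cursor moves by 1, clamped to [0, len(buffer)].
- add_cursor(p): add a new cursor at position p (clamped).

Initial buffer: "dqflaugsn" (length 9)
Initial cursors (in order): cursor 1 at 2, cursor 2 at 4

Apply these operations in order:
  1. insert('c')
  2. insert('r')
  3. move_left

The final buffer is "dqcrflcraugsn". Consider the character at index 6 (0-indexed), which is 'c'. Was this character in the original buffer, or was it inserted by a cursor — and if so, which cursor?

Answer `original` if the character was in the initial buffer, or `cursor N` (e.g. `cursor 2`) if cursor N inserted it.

Answer: cursor 2

Derivation:
After op 1 (insert('c')): buffer="dqcflcaugsn" (len 11), cursors c1@3 c2@6, authorship ..1..2.....
After op 2 (insert('r')): buffer="dqcrflcraugsn" (len 13), cursors c1@4 c2@8, authorship ..11..22.....
After op 3 (move_left): buffer="dqcrflcraugsn" (len 13), cursors c1@3 c2@7, authorship ..11..22.....
Authorship (.=original, N=cursor N): . . 1 1 . . 2 2 . . . . .
Index 6: author = 2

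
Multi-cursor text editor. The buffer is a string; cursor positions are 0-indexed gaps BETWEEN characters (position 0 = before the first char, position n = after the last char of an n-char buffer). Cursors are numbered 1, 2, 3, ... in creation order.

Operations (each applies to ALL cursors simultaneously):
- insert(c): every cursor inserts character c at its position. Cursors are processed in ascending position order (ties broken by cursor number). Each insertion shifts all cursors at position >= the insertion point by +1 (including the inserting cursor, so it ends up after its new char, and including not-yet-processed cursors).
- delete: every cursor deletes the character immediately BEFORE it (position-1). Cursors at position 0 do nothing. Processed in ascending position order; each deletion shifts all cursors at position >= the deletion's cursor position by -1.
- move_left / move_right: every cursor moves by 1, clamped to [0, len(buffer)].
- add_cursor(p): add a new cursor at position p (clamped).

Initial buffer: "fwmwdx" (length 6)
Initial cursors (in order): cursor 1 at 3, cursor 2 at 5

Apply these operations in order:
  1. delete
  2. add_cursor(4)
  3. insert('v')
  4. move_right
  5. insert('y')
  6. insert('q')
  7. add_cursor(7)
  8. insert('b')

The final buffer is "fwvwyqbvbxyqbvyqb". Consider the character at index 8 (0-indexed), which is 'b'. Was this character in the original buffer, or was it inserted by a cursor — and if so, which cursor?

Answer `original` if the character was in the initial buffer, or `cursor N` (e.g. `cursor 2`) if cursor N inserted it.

Answer: cursor 4

Derivation:
After op 1 (delete): buffer="fwwx" (len 4), cursors c1@2 c2@3, authorship ....
After op 2 (add_cursor(4)): buffer="fwwx" (len 4), cursors c1@2 c2@3 c3@4, authorship ....
After op 3 (insert('v')): buffer="fwvwvxv" (len 7), cursors c1@3 c2@5 c3@7, authorship ..1.2.3
After op 4 (move_right): buffer="fwvwvxv" (len 7), cursors c1@4 c2@6 c3@7, authorship ..1.2.3
After op 5 (insert('y')): buffer="fwvwyvxyvy" (len 10), cursors c1@5 c2@8 c3@10, authorship ..1.12.233
After op 6 (insert('q')): buffer="fwvwyqvxyqvyq" (len 13), cursors c1@6 c2@10 c3@13, authorship ..1.112.22333
After op 7 (add_cursor(7)): buffer="fwvwyqvxyqvyq" (len 13), cursors c1@6 c4@7 c2@10 c3@13, authorship ..1.112.22333
After op 8 (insert('b')): buffer="fwvwyqbvbxyqbvyqb" (len 17), cursors c1@7 c4@9 c2@13 c3@17, authorship ..1.11124.2223333
Authorship (.=original, N=cursor N): . . 1 . 1 1 1 2 4 . 2 2 2 3 3 3 3
Index 8: author = 4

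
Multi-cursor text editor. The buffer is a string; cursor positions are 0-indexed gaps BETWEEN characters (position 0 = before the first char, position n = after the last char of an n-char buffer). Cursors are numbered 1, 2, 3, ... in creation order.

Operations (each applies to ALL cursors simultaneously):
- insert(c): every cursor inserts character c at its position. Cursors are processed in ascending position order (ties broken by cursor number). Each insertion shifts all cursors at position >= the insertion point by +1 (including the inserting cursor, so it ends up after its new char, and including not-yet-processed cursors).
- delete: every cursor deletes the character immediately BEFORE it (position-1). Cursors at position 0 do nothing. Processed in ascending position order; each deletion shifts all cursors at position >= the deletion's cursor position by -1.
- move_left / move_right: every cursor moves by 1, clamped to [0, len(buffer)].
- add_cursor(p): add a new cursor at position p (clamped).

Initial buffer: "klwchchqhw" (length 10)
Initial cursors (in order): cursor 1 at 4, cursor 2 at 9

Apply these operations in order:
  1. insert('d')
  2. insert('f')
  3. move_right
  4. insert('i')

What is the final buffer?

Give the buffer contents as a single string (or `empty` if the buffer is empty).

Answer: klwcdfhichqhdfwi

Derivation:
After op 1 (insert('d')): buffer="klwcdhchqhdw" (len 12), cursors c1@5 c2@11, authorship ....1.....2.
After op 2 (insert('f')): buffer="klwcdfhchqhdfw" (len 14), cursors c1@6 c2@13, authorship ....11.....22.
After op 3 (move_right): buffer="klwcdfhchqhdfw" (len 14), cursors c1@7 c2@14, authorship ....11.....22.
After op 4 (insert('i')): buffer="klwcdfhichqhdfwi" (len 16), cursors c1@8 c2@16, authorship ....11.1....22.2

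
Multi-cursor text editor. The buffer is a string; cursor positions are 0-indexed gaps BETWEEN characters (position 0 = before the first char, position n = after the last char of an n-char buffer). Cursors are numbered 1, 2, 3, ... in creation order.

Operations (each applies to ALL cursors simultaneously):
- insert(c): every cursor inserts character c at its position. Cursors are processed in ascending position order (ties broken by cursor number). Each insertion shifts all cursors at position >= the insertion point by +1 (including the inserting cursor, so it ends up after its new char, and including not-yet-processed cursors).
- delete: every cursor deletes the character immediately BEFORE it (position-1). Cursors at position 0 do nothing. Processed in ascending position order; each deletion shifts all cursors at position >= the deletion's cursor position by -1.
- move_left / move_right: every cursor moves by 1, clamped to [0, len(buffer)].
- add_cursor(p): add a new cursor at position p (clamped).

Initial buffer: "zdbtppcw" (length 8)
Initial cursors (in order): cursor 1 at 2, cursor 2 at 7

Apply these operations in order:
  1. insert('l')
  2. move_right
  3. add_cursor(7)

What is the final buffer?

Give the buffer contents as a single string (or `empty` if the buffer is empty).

After op 1 (insert('l')): buffer="zdlbtppclw" (len 10), cursors c1@3 c2@9, authorship ..1.....2.
After op 2 (move_right): buffer="zdlbtppclw" (len 10), cursors c1@4 c2@10, authorship ..1.....2.
After op 3 (add_cursor(7)): buffer="zdlbtppclw" (len 10), cursors c1@4 c3@7 c2@10, authorship ..1.....2.

Answer: zdlbtppclw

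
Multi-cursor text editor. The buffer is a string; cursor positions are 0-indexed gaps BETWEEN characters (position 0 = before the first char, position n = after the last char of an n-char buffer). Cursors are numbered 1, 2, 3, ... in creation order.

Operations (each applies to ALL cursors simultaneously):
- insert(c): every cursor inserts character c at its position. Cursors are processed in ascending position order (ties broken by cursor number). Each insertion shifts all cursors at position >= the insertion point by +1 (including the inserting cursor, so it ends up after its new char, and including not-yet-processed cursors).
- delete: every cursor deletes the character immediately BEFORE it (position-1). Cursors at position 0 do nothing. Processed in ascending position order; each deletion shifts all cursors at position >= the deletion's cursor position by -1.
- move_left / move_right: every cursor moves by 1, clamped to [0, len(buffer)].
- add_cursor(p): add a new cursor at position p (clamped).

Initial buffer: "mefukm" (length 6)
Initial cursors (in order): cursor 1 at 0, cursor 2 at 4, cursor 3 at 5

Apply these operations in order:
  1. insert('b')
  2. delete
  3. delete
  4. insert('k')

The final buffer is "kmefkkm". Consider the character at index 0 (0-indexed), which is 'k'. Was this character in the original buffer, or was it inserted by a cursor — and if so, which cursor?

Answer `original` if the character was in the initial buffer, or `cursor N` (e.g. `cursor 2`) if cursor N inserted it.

After op 1 (insert('b')): buffer="bmefubkbm" (len 9), cursors c1@1 c2@6 c3@8, authorship 1....2.3.
After op 2 (delete): buffer="mefukm" (len 6), cursors c1@0 c2@4 c3@5, authorship ......
After op 3 (delete): buffer="mefm" (len 4), cursors c1@0 c2@3 c3@3, authorship ....
After op 4 (insert('k')): buffer="kmefkkm" (len 7), cursors c1@1 c2@6 c3@6, authorship 1...23.
Authorship (.=original, N=cursor N): 1 . . . 2 3 .
Index 0: author = 1

Answer: cursor 1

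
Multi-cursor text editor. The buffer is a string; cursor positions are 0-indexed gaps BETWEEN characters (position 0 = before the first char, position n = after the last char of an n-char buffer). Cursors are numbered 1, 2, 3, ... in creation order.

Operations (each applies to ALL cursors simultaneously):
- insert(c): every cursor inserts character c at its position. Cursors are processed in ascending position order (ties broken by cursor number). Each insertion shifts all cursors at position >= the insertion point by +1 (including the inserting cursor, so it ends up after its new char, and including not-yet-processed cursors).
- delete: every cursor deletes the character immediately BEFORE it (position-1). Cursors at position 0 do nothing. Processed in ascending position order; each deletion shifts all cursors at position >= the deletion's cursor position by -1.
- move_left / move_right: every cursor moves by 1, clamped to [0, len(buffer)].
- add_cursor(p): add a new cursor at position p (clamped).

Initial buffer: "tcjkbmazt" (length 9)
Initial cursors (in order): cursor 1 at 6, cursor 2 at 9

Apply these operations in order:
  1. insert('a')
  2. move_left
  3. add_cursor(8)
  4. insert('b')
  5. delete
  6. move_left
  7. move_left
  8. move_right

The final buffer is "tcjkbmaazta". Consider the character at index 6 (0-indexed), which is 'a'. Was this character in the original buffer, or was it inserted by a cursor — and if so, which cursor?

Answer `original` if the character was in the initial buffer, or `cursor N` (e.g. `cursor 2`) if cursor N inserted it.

Answer: cursor 1

Derivation:
After op 1 (insert('a')): buffer="tcjkbmaazta" (len 11), cursors c1@7 c2@11, authorship ......1...2
After op 2 (move_left): buffer="tcjkbmaazta" (len 11), cursors c1@6 c2@10, authorship ......1...2
After op 3 (add_cursor(8)): buffer="tcjkbmaazta" (len 11), cursors c1@6 c3@8 c2@10, authorship ......1...2
After op 4 (insert('b')): buffer="tcjkbmbaabztba" (len 14), cursors c1@7 c3@10 c2@13, authorship ......11.3..22
After op 5 (delete): buffer="tcjkbmaazta" (len 11), cursors c1@6 c3@8 c2@10, authorship ......1...2
After op 6 (move_left): buffer="tcjkbmaazta" (len 11), cursors c1@5 c3@7 c2@9, authorship ......1...2
After op 7 (move_left): buffer="tcjkbmaazta" (len 11), cursors c1@4 c3@6 c2@8, authorship ......1...2
After op 8 (move_right): buffer="tcjkbmaazta" (len 11), cursors c1@5 c3@7 c2@9, authorship ......1...2
Authorship (.=original, N=cursor N): . . . . . . 1 . . . 2
Index 6: author = 1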